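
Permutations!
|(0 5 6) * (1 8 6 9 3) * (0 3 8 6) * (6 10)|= |(0 5 9 8)(1 10 6 3)|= 4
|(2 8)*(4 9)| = |(2 8)(4 9)| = 2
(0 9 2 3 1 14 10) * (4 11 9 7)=(0 7 4 11 9 2 3 1 14 10)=[7, 14, 3, 1, 11, 5, 6, 4, 8, 2, 0, 9, 12, 13, 10]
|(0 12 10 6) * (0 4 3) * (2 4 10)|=10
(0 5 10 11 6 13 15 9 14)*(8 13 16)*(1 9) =(0 5 10 11 6 16 8 13 15 1 9 14) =[5, 9, 2, 3, 4, 10, 16, 7, 13, 14, 11, 6, 12, 15, 0, 1, 8]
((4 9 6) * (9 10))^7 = (4 6 9 10)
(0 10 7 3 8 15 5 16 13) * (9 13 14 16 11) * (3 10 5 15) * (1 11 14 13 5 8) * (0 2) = (0 8 3 1 11 9 5 14 16 13 2)(7 10) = [8, 11, 0, 1, 4, 14, 6, 10, 3, 5, 7, 9, 12, 2, 16, 15, 13]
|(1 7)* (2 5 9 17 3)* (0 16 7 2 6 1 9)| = |(0 16 7 9 17 3 6 1 2 5)| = 10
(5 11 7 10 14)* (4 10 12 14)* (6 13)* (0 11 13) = (0 11 7 12 14 5 13 6)(4 10) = [11, 1, 2, 3, 10, 13, 0, 12, 8, 9, 4, 7, 14, 6, 5]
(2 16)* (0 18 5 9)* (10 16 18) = (0 10 16 2 18 5 9) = [10, 1, 18, 3, 4, 9, 6, 7, 8, 0, 16, 11, 12, 13, 14, 15, 2, 17, 5]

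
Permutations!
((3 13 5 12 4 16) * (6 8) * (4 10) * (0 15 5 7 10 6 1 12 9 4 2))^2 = (0 5 4 3 7 2 15 9 16 13 10)(1 6)(8 12)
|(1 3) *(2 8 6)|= |(1 3)(2 8 6)|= 6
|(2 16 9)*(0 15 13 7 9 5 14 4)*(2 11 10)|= 12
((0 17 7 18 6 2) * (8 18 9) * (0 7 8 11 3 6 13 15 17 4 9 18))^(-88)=(0 11 2 13 8 9 6 18 17 4 3 7 15)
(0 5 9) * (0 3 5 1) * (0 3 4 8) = (0 1 3 5 9 4 8) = [1, 3, 2, 5, 8, 9, 6, 7, 0, 4]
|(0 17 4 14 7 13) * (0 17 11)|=|(0 11)(4 14 7 13 17)|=10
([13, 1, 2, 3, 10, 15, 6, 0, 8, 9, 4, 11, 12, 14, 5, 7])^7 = [13, 1, 2, 3, 10, 15, 6, 0, 8, 9, 4, 11, 12, 14, 5, 7]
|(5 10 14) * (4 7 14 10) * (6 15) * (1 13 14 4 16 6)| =14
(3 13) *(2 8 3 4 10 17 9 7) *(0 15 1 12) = [15, 12, 8, 13, 10, 5, 6, 2, 3, 7, 17, 11, 0, 4, 14, 1, 16, 9] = (0 15 1 12)(2 8 3 13 4 10 17 9 7)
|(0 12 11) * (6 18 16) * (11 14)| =12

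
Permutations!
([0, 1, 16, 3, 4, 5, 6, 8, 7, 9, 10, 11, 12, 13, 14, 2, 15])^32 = (2 15 16)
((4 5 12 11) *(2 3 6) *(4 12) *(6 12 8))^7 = (2 3 12 11 8 6)(4 5)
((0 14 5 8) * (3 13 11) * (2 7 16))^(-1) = (0 8 5 14)(2 16 7)(3 11 13)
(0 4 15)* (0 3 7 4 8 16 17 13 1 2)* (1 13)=(0 8 16 17 1 2)(3 7 4 15)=[8, 2, 0, 7, 15, 5, 6, 4, 16, 9, 10, 11, 12, 13, 14, 3, 17, 1]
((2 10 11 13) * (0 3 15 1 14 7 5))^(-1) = (0 5 7 14 1 15 3)(2 13 11 10)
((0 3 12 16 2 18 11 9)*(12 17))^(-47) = ((0 3 17 12 16 2 18 11 9))^(-47) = (0 11 2 12 3 9 18 16 17)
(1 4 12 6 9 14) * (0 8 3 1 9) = (0 8 3 1 4 12 6)(9 14) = [8, 4, 2, 1, 12, 5, 0, 7, 3, 14, 10, 11, 6, 13, 9]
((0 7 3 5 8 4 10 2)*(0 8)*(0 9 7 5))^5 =(2 8 4 10)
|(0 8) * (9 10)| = 2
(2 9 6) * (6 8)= (2 9 8 6)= [0, 1, 9, 3, 4, 5, 2, 7, 6, 8]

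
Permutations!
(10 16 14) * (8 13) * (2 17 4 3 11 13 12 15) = [0, 1, 17, 11, 3, 5, 6, 7, 12, 9, 16, 13, 15, 8, 10, 2, 14, 4] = (2 17 4 3 11 13 8 12 15)(10 16 14)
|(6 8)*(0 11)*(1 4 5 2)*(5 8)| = 6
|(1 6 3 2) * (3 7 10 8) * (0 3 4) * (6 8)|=6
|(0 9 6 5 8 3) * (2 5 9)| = 10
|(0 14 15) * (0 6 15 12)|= |(0 14 12)(6 15)|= 6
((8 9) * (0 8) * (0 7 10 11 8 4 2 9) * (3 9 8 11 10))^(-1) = ((11)(0 4 2 8)(3 9 7))^(-1) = (11)(0 8 2 4)(3 7 9)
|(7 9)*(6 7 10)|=4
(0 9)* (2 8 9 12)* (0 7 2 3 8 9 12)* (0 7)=(0 7 2 9)(3 8 12)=[7, 1, 9, 8, 4, 5, 6, 2, 12, 0, 10, 11, 3]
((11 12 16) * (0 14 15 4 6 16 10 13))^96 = (0 11 15 10 6)(4 13 16 14 12)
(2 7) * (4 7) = (2 4 7) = [0, 1, 4, 3, 7, 5, 6, 2]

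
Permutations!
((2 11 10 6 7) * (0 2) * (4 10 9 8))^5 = ((0 2 11 9 8 4 10 6 7))^5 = (0 4 2 10 11 6 9 7 8)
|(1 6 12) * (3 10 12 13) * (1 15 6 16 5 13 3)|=20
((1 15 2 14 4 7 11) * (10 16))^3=(1 14 11 2 7 15 4)(10 16)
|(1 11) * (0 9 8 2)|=4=|(0 9 8 2)(1 11)|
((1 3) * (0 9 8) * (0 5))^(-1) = (0 5 8 9)(1 3)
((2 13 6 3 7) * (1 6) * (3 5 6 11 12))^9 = ((1 11 12 3 7 2 13)(5 6))^9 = (1 12 7 13 11 3 2)(5 6)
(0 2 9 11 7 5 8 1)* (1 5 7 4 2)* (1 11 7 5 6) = (0 11 4 2 9 7 5 8 6 1) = [11, 0, 9, 3, 2, 8, 1, 5, 6, 7, 10, 4]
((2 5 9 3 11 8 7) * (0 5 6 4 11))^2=((0 5 9 3)(2 6 4 11 8 7))^2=(0 9)(2 4 8)(3 5)(6 11 7)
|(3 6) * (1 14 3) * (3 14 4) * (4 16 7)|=6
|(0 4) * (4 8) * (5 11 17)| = |(0 8 4)(5 11 17)| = 3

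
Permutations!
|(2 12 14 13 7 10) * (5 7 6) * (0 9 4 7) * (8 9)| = 12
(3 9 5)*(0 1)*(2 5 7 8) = (0 1)(2 5 3 9 7 8) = [1, 0, 5, 9, 4, 3, 6, 8, 2, 7]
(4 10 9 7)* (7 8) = (4 10 9 8 7) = [0, 1, 2, 3, 10, 5, 6, 4, 7, 8, 9]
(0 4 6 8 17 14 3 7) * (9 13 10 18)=(0 4 6 8 17 14 3 7)(9 13 10 18)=[4, 1, 2, 7, 6, 5, 8, 0, 17, 13, 18, 11, 12, 10, 3, 15, 16, 14, 9]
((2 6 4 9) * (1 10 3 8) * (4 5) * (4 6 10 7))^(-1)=(1 8 3 10 2 9 4 7)(5 6)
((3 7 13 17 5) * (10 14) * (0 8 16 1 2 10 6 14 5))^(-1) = ((0 8 16 1 2 10 5 3 7 13 17)(6 14))^(-1) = (0 17 13 7 3 5 10 2 1 16 8)(6 14)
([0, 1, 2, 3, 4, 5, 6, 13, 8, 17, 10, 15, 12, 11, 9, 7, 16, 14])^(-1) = (7 15 11 13)(9 14 17)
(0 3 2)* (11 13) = (0 3 2)(11 13) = [3, 1, 0, 2, 4, 5, 6, 7, 8, 9, 10, 13, 12, 11]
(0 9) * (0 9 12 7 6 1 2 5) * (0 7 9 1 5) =[12, 2, 0, 3, 4, 7, 5, 6, 8, 1, 10, 11, 9] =(0 12 9 1 2)(5 7 6)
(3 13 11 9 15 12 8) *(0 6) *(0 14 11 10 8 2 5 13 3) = (0 6 14 11 9 15 12 2 5 13 10 8) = [6, 1, 5, 3, 4, 13, 14, 7, 0, 15, 8, 9, 2, 10, 11, 12]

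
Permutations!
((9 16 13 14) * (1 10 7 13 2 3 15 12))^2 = (1 7 14 16 3 12 10 13 9 2 15)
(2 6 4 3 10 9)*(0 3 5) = (0 3 10 9 2 6 4 5) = [3, 1, 6, 10, 5, 0, 4, 7, 8, 2, 9]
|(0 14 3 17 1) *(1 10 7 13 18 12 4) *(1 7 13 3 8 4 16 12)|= |(0 14 8 4 7 3 17 10 13 18 1)(12 16)|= 22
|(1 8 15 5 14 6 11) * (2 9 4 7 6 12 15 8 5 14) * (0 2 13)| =|(0 2 9 4 7 6 11 1 5 13)(12 15 14)| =30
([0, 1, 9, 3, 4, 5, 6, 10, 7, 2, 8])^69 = [0, 1, 9, 3, 4, 5, 6, 7, 8, 2, 10]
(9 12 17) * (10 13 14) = (9 12 17)(10 13 14) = [0, 1, 2, 3, 4, 5, 6, 7, 8, 12, 13, 11, 17, 14, 10, 15, 16, 9]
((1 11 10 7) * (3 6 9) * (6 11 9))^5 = (1 7 10 11 3 9)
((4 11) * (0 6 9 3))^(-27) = (0 6 9 3)(4 11)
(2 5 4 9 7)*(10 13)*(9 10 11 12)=(2 5 4 10 13 11 12 9 7)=[0, 1, 5, 3, 10, 4, 6, 2, 8, 7, 13, 12, 9, 11]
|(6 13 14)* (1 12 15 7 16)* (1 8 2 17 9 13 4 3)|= 14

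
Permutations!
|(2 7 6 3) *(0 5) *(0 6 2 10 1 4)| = |(0 5 6 3 10 1 4)(2 7)| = 14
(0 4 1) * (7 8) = (0 4 1)(7 8) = [4, 0, 2, 3, 1, 5, 6, 8, 7]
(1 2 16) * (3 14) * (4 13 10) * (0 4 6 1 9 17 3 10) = (0 4 13)(1 2 16 9 17 3 14 10 6) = [4, 2, 16, 14, 13, 5, 1, 7, 8, 17, 6, 11, 12, 0, 10, 15, 9, 3]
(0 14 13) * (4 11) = (0 14 13)(4 11) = [14, 1, 2, 3, 11, 5, 6, 7, 8, 9, 10, 4, 12, 0, 13]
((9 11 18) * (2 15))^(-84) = (18)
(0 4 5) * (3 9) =(0 4 5)(3 9) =[4, 1, 2, 9, 5, 0, 6, 7, 8, 3]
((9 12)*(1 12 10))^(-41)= (1 10 9 12)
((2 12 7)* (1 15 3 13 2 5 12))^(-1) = (1 2 13 3 15)(5 7 12)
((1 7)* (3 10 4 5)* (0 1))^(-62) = ((0 1 7)(3 10 4 5))^(-62) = (0 1 7)(3 4)(5 10)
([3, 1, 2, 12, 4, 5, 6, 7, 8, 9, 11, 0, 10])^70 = [0, 1, 2, 3, 4, 5, 6, 7, 8, 9, 10, 11, 12]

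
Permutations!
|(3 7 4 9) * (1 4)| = 5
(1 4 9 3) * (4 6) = [0, 6, 2, 1, 9, 5, 4, 7, 8, 3] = (1 6 4 9 3)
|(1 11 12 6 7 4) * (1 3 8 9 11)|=8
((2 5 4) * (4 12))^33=((2 5 12 4))^33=(2 5 12 4)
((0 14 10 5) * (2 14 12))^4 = (0 10 2)(5 14 12)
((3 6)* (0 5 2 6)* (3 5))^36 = ((0 3)(2 6 5))^36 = (6)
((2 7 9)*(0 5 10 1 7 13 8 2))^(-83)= ((0 5 10 1 7 9)(2 13 8))^(-83)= (0 5 10 1 7 9)(2 13 8)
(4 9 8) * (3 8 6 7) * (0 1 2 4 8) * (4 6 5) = [1, 2, 6, 0, 9, 4, 7, 3, 8, 5] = (0 1 2 6 7 3)(4 9 5)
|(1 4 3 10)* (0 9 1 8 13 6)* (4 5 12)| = 11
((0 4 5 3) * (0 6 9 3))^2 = ((0 4 5)(3 6 9))^2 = (0 5 4)(3 9 6)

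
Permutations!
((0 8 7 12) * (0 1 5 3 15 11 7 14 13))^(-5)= (0 13 14 8)(1 3 11 12 5 15 7)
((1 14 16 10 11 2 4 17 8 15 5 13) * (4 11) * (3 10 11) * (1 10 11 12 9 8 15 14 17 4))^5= ((1 17 15 5 13 10)(2 3 11)(8 14 16 12 9))^5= (1 10 13 5 15 17)(2 11 3)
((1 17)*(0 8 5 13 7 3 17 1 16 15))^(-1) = (0 15 16 17 3 7 13 5 8)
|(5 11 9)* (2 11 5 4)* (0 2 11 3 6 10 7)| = |(0 2 3 6 10 7)(4 11 9)| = 6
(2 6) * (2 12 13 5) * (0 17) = (0 17)(2 6 12 13 5) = [17, 1, 6, 3, 4, 2, 12, 7, 8, 9, 10, 11, 13, 5, 14, 15, 16, 0]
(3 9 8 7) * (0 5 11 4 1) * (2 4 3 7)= (0 5 11 3 9 8 2 4 1)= [5, 0, 4, 9, 1, 11, 6, 7, 2, 8, 10, 3]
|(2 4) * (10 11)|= 2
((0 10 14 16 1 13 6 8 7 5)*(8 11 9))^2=(0 14 1 6 9 7)(5 10 16 13 11 8)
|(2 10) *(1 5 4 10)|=5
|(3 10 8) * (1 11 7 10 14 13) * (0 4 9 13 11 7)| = 11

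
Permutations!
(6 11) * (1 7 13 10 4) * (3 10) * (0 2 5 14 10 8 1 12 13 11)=(0 2 5 14 10 4 12 13 3 8 1 7 11 6)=[2, 7, 5, 8, 12, 14, 0, 11, 1, 9, 4, 6, 13, 3, 10]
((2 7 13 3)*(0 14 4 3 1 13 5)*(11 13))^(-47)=((0 14 4 3 2 7 5)(1 11 13))^(-47)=(0 4 2 5 14 3 7)(1 11 13)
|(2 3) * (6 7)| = |(2 3)(6 7)| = 2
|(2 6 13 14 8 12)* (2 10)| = 7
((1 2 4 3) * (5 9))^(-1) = ((1 2 4 3)(5 9))^(-1) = (1 3 4 2)(5 9)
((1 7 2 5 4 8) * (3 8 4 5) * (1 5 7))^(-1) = ((2 3 8 5 7))^(-1) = (2 7 5 8 3)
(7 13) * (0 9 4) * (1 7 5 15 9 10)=[10, 7, 2, 3, 0, 15, 6, 13, 8, 4, 1, 11, 12, 5, 14, 9]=(0 10 1 7 13 5 15 9 4)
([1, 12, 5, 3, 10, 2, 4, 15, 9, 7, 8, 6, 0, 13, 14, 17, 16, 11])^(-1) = (0 12 1)(2 5)(4 6 11 17 15 7 9 8 10)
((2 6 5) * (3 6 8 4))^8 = (2 4 6)(3 5 8)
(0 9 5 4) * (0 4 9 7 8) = [7, 1, 2, 3, 4, 9, 6, 8, 0, 5] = (0 7 8)(5 9)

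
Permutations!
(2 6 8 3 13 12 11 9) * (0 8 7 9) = (0 8 3 13 12 11)(2 6 7 9) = [8, 1, 6, 13, 4, 5, 7, 9, 3, 2, 10, 0, 11, 12]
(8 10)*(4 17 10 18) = (4 17 10 8 18) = [0, 1, 2, 3, 17, 5, 6, 7, 18, 9, 8, 11, 12, 13, 14, 15, 16, 10, 4]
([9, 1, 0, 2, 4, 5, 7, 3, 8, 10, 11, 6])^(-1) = [2, 1, 3, 7, 4, 5, 11, 6, 8, 0, 9, 10]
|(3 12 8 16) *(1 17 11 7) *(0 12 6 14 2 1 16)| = 9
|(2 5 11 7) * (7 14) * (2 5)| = |(5 11 14 7)| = 4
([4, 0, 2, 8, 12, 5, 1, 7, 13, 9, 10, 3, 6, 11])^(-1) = [1, 6, 2, 11, 0, 5, 12, 7, 3, 9, 10, 13, 4, 8]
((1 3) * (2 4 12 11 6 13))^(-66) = ((1 3)(2 4 12 11 6 13))^(-66) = (13)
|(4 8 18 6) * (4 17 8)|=4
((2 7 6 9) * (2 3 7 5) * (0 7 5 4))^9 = ((0 7 6 9 3 5 2 4))^9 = (0 7 6 9 3 5 2 4)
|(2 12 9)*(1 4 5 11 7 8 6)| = |(1 4 5 11 7 8 6)(2 12 9)| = 21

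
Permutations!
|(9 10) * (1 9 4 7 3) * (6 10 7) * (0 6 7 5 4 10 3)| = 8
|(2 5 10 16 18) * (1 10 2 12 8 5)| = 8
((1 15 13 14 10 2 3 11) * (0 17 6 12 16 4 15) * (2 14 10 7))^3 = (0 12 15 14 3)(1 6 4 10 2)(7 11 17 16 13)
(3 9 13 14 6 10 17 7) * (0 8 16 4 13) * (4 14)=(0 8 16 14 6 10 17 7 3 9)(4 13)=[8, 1, 2, 9, 13, 5, 10, 3, 16, 0, 17, 11, 12, 4, 6, 15, 14, 7]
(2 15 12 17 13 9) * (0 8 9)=(0 8 9 2 15 12 17 13)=[8, 1, 15, 3, 4, 5, 6, 7, 9, 2, 10, 11, 17, 0, 14, 12, 16, 13]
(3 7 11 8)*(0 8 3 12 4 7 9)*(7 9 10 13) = [8, 1, 2, 10, 9, 5, 6, 11, 12, 0, 13, 3, 4, 7] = (0 8 12 4 9)(3 10 13 7 11)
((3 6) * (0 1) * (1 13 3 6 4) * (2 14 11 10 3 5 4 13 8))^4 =(0 11 5 8 10 4 2 3 1 14 13)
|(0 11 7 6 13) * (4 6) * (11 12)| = |(0 12 11 7 4 6 13)| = 7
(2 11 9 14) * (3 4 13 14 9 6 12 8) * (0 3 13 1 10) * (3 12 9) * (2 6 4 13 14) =(0 12 8 14 6 9 3 13 2 11 4 1 10) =[12, 10, 11, 13, 1, 5, 9, 7, 14, 3, 0, 4, 8, 2, 6]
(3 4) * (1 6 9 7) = (1 6 9 7)(3 4) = [0, 6, 2, 4, 3, 5, 9, 1, 8, 7]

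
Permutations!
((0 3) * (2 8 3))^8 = (8)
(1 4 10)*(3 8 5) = [0, 4, 2, 8, 10, 3, 6, 7, 5, 9, 1] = (1 4 10)(3 8 5)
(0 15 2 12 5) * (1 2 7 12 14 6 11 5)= (0 15 7 12 1 2 14 6 11 5)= [15, 2, 14, 3, 4, 0, 11, 12, 8, 9, 10, 5, 1, 13, 6, 7]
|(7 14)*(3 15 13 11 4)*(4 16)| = 6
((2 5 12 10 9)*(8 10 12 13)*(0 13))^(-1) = (0 5 2 9 10 8 13)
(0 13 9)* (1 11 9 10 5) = (0 13 10 5 1 11 9) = [13, 11, 2, 3, 4, 1, 6, 7, 8, 0, 5, 9, 12, 10]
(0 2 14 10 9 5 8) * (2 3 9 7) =(0 3 9 5 8)(2 14 10 7) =[3, 1, 14, 9, 4, 8, 6, 2, 0, 5, 7, 11, 12, 13, 10]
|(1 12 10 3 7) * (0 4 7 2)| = 8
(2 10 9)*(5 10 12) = [0, 1, 12, 3, 4, 10, 6, 7, 8, 2, 9, 11, 5] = (2 12 5 10 9)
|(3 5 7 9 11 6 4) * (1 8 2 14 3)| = |(1 8 2 14 3 5 7 9 11 6 4)| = 11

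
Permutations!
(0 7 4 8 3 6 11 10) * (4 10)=(0 7 10)(3 6 11 4 8)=[7, 1, 2, 6, 8, 5, 11, 10, 3, 9, 0, 4]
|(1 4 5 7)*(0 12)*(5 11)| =10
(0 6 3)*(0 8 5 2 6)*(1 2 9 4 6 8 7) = (1 2 8 5 9 4 6 3 7) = [0, 2, 8, 7, 6, 9, 3, 1, 5, 4]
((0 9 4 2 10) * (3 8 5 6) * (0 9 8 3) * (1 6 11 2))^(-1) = (0 6 1 4 9 10 2 11 5 8)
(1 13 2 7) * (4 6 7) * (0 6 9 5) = (0 6 7 1 13 2 4 9 5) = [6, 13, 4, 3, 9, 0, 7, 1, 8, 5, 10, 11, 12, 2]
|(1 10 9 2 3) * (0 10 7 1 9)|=6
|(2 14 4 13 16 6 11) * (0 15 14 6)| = 6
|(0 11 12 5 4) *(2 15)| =10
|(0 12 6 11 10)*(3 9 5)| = |(0 12 6 11 10)(3 9 5)| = 15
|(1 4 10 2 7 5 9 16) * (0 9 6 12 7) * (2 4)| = 20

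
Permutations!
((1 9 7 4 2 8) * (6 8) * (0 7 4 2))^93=((0 7 2 6 8 1 9 4))^93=(0 1 2 4 8 7 9 6)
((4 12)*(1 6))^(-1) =((1 6)(4 12))^(-1) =(1 6)(4 12)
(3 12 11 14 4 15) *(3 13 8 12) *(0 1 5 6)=[1, 5, 2, 3, 15, 6, 0, 7, 12, 9, 10, 14, 11, 8, 4, 13]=(0 1 5 6)(4 15 13 8 12 11 14)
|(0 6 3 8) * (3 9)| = 5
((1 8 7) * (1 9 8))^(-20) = (7 9 8)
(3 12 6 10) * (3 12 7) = (3 7)(6 10 12) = [0, 1, 2, 7, 4, 5, 10, 3, 8, 9, 12, 11, 6]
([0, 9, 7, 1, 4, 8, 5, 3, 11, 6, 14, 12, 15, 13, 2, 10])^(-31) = [0, 10, 11, 15, 4, 7, 2, 12, 3, 14, 5, 1, 9, 13, 8, 6]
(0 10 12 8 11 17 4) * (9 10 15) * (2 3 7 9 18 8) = (0 15 18 8 11 17 4)(2 3 7 9 10 12) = [15, 1, 3, 7, 0, 5, 6, 9, 11, 10, 12, 17, 2, 13, 14, 18, 16, 4, 8]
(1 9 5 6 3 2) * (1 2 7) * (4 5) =[0, 9, 2, 7, 5, 6, 3, 1, 8, 4] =(1 9 4 5 6 3 7)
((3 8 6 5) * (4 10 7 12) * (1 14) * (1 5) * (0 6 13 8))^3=(0 14)(1 3)(4 12 7 10)(5 6)(8 13)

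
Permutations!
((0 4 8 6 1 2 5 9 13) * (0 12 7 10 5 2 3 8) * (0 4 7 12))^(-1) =(0 13 9 5 10 7)(1 6 8 3)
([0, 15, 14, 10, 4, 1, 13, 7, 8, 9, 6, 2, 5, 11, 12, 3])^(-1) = (1 5 12 14 2 11 13 6 10 3 15)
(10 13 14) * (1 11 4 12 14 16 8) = [0, 11, 2, 3, 12, 5, 6, 7, 1, 9, 13, 4, 14, 16, 10, 15, 8] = (1 11 4 12 14 10 13 16 8)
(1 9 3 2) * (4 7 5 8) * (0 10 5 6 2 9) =(0 10 5 8 4 7 6 2 1)(3 9) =[10, 0, 1, 9, 7, 8, 2, 6, 4, 3, 5]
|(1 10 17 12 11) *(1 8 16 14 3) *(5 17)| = |(1 10 5 17 12 11 8 16 14 3)| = 10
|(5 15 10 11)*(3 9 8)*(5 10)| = |(3 9 8)(5 15)(10 11)| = 6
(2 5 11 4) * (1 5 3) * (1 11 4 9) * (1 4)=[0, 5, 3, 11, 2, 1, 6, 7, 8, 4, 10, 9]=(1 5)(2 3 11 9 4)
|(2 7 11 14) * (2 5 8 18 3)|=|(2 7 11 14 5 8 18 3)|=8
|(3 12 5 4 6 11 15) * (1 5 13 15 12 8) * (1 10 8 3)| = 8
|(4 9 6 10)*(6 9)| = 3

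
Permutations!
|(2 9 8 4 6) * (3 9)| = 6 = |(2 3 9 8 4 6)|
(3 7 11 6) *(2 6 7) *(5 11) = [0, 1, 6, 2, 4, 11, 3, 5, 8, 9, 10, 7] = (2 6 3)(5 11 7)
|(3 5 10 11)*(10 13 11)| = 4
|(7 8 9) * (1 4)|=6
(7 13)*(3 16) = (3 16)(7 13) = [0, 1, 2, 16, 4, 5, 6, 13, 8, 9, 10, 11, 12, 7, 14, 15, 3]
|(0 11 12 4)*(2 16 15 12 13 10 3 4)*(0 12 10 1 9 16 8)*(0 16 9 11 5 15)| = 30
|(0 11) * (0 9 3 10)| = 5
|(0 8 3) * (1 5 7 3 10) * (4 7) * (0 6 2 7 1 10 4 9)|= 12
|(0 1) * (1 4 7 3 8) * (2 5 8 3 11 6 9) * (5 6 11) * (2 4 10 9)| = 8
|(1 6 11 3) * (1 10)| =|(1 6 11 3 10)| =5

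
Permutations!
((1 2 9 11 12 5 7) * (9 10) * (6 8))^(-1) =((1 2 10 9 11 12 5 7)(6 8))^(-1) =(1 7 5 12 11 9 10 2)(6 8)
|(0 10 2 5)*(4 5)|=5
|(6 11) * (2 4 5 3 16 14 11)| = |(2 4 5 3 16 14 11 6)| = 8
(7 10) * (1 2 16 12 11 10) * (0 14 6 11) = [14, 2, 16, 3, 4, 5, 11, 1, 8, 9, 7, 10, 0, 13, 6, 15, 12] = (0 14 6 11 10 7 1 2 16 12)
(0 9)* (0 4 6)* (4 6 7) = (0 9 6)(4 7) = [9, 1, 2, 3, 7, 5, 0, 4, 8, 6]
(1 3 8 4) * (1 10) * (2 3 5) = (1 5 2 3 8 4 10) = [0, 5, 3, 8, 10, 2, 6, 7, 4, 9, 1]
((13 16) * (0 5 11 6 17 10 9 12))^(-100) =(0 17)(5 10)(6 12)(9 11)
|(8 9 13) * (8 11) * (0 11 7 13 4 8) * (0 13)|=12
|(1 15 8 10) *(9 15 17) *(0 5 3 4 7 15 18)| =12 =|(0 5 3 4 7 15 8 10 1 17 9 18)|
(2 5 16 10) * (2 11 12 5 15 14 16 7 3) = (2 15 14 16 10 11 12 5 7 3) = [0, 1, 15, 2, 4, 7, 6, 3, 8, 9, 11, 12, 5, 13, 16, 14, 10]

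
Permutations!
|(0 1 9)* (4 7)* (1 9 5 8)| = 6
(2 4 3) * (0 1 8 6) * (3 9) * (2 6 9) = (0 1 8 9 3 6)(2 4) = [1, 8, 4, 6, 2, 5, 0, 7, 9, 3]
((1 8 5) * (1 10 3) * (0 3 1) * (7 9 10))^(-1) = (0 3)(1 10 9 7 5 8)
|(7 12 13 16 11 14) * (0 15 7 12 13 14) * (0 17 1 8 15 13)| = 18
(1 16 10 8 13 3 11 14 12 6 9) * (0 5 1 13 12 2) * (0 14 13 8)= (0 5 1 16 10)(2 14)(3 11 13)(6 9 8 12)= [5, 16, 14, 11, 4, 1, 9, 7, 12, 8, 0, 13, 6, 3, 2, 15, 10]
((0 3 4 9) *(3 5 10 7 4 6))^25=((0 5 10 7 4 9)(3 6))^25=(0 5 10 7 4 9)(3 6)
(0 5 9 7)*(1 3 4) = (0 5 9 7)(1 3 4) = [5, 3, 2, 4, 1, 9, 6, 0, 8, 7]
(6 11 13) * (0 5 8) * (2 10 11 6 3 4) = [5, 1, 10, 4, 2, 8, 6, 7, 0, 9, 11, 13, 12, 3] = (0 5 8)(2 10 11 13 3 4)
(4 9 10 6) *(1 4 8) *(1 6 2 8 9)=(1 4)(2 8 6 9 10)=[0, 4, 8, 3, 1, 5, 9, 7, 6, 10, 2]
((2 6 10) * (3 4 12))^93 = ((2 6 10)(3 4 12))^93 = (12)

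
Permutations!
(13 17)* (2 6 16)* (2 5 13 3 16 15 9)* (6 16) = (2 16 5 13 17 3 6 15 9) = [0, 1, 16, 6, 4, 13, 15, 7, 8, 2, 10, 11, 12, 17, 14, 9, 5, 3]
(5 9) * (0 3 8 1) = (0 3 8 1)(5 9) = [3, 0, 2, 8, 4, 9, 6, 7, 1, 5]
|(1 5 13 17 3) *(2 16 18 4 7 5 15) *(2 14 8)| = 13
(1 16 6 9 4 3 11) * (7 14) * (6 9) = [0, 16, 2, 11, 3, 5, 6, 14, 8, 4, 10, 1, 12, 13, 7, 15, 9] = (1 16 9 4 3 11)(7 14)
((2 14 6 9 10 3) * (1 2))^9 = (1 14 9 3 2 6 10)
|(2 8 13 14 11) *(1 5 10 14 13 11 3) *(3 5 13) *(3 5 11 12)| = |(1 13 5 10 14 11 2 8 12 3)| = 10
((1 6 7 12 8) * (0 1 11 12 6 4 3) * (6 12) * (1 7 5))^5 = (0 6)(1 12)(3 11)(4 8)(5 7)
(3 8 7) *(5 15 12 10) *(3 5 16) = (3 8 7 5 15 12 10 16) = [0, 1, 2, 8, 4, 15, 6, 5, 7, 9, 16, 11, 10, 13, 14, 12, 3]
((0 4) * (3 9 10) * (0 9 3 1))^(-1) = (0 1 10 9 4)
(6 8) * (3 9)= (3 9)(6 8)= [0, 1, 2, 9, 4, 5, 8, 7, 6, 3]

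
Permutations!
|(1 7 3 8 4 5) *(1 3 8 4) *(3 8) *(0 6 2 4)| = 9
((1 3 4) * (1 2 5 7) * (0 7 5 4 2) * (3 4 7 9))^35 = ((0 9 3 2 7 1 4))^35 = (9)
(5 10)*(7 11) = [0, 1, 2, 3, 4, 10, 6, 11, 8, 9, 5, 7] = (5 10)(7 11)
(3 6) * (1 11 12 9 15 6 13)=(1 11 12 9 15 6 3 13)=[0, 11, 2, 13, 4, 5, 3, 7, 8, 15, 10, 12, 9, 1, 14, 6]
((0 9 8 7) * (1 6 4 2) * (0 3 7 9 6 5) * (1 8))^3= ((0 6 4 2 8 9 1 5)(3 7))^3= (0 2 1 6 8 5 4 9)(3 7)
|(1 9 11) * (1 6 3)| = 5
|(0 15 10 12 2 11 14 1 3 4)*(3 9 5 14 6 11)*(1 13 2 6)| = 14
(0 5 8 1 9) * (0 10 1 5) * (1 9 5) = (1 5 8)(9 10) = [0, 5, 2, 3, 4, 8, 6, 7, 1, 10, 9]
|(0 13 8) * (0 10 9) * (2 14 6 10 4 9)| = |(0 13 8 4 9)(2 14 6 10)| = 20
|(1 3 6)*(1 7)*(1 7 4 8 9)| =|(1 3 6 4 8 9)| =6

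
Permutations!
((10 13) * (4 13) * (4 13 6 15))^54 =(15) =((4 6 15)(10 13))^54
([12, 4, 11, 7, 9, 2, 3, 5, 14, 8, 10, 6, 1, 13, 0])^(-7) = (14)(2 5 7 3 6 11)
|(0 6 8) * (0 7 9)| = 5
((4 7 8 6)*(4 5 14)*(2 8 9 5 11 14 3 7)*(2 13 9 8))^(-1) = (3 5 9 13 4 14 11 6 8 7)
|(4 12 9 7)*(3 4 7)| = 4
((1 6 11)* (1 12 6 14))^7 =((1 14)(6 11 12))^7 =(1 14)(6 11 12)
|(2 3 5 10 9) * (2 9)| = 4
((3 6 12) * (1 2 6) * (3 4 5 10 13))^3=(1 12 10)(2 4 13)(3 6 5)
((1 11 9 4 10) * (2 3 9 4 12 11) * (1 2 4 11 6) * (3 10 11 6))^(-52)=(3 12 9)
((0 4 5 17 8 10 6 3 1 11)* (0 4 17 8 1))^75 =(0 5)(1 10)(3 4)(6 11)(8 17)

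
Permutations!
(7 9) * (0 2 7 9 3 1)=(9)(0 2 7 3 1)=[2, 0, 7, 1, 4, 5, 6, 3, 8, 9]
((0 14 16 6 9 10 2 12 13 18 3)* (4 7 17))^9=(0 18 12 10 6 14 3 13 2 9 16)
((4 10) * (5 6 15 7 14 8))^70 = (5 14 15)(6 8 7)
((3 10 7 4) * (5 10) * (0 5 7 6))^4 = (10)(3 7 4)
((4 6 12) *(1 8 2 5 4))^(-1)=(1 12 6 4 5 2 8)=((1 8 2 5 4 6 12))^(-1)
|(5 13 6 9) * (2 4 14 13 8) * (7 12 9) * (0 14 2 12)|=20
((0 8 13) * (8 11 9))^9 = (0 13 8 9 11)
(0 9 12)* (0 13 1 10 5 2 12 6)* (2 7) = (0 9 6)(1 10 5 7 2 12 13) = [9, 10, 12, 3, 4, 7, 0, 2, 8, 6, 5, 11, 13, 1]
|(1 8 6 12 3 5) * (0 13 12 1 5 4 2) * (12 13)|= |(13)(0 12 3 4 2)(1 8 6)|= 15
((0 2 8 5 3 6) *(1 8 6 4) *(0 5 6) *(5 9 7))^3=((0 2)(1 8 6 9 7 5 3 4))^3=(0 2)(1 9 3 8 7 4 6 5)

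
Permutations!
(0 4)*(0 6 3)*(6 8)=(0 4 8 6 3)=[4, 1, 2, 0, 8, 5, 3, 7, 6]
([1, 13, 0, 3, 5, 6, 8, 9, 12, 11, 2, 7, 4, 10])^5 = (13)(7 11 9)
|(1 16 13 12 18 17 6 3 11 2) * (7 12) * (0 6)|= 12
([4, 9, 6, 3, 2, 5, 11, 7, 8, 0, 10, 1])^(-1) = [9, 11, 4, 3, 0, 5, 2, 7, 8, 1, 10, 6]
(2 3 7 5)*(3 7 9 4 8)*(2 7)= (3 9 4 8)(5 7)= [0, 1, 2, 9, 8, 7, 6, 5, 3, 4]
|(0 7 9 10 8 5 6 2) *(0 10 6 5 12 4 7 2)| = |(0 2 10 8 12 4 7 9 6)| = 9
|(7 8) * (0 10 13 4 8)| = 6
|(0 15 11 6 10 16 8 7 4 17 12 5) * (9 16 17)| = 40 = |(0 15 11 6 10 17 12 5)(4 9 16 8 7)|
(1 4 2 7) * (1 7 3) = (7)(1 4 2 3) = [0, 4, 3, 1, 2, 5, 6, 7]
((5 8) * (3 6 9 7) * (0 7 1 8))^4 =(0 9)(1 7)(3 8)(5 6)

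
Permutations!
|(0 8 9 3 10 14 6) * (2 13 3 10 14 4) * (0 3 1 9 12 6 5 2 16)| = 14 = |(0 8 12 6 3 14 5 2 13 1 9 10 4 16)|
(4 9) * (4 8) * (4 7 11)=(4 9 8 7 11)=[0, 1, 2, 3, 9, 5, 6, 11, 7, 8, 10, 4]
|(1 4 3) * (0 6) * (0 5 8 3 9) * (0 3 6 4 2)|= 6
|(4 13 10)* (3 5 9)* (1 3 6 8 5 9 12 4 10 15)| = 10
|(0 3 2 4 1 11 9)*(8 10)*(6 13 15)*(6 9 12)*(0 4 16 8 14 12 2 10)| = |(0 3 10 14 12 6 13 15 9 4 1 11 2 16 8)| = 15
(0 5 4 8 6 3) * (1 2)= (0 5 4 8 6 3)(1 2)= [5, 2, 1, 0, 8, 4, 3, 7, 6]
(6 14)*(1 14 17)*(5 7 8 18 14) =(1 5 7 8 18 14 6 17) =[0, 5, 2, 3, 4, 7, 17, 8, 18, 9, 10, 11, 12, 13, 6, 15, 16, 1, 14]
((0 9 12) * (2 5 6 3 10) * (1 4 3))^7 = (0 9 12)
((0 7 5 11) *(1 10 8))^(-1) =(0 11 5 7)(1 8 10) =((0 7 5 11)(1 10 8))^(-1)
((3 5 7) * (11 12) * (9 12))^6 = ((3 5 7)(9 12 11))^6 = (12)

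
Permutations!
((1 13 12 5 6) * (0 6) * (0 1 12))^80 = (0 12 1)(5 13 6)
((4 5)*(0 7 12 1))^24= (12)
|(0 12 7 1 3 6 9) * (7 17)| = 8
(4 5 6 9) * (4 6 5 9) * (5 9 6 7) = [0, 1, 2, 3, 6, 9, 4, 5, 8, 7] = (4 6)(5 9 7)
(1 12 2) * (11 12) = (1 11 12 2) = [0, 11, 1, 3, 4, 5, 6, 7, 8, 9, 10, 12, 2]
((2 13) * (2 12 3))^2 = ((2 13 12 3))^2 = (2 12)(3 13)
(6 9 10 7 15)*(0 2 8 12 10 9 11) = (0 2 8 12 10 7 15 6 11) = [2, 1, 8, 3, 4, 5, 11, 15, 12, 9, 7, 0, 10, 13, 14, 6]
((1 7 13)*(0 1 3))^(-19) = ((0 1 7 13 3))^(-19) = (0 1 7 13 3)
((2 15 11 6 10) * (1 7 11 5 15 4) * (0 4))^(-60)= ((0 4 1 7 11 6 10 2)(5 15))^(-60)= (15)(0 11)(1 10)(2 7)(4 6)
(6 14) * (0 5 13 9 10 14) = (0 5 13 9 10 14 6) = [5, 1, 2, 3, 4, 13, 0, 7, 8, 10, 14, 11, 12, 9, 6]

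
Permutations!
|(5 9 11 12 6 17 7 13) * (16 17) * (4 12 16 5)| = |(4 12 6 5 9 11 16 17 7 13)| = 10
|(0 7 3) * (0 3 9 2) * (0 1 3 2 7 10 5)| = |(0 10 5)(1 3 2)(7 9)| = 6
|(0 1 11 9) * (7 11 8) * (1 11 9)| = 6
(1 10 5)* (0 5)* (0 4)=(0 5 1 10 4)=[5, 10, 2, 3, 0, 1, 6, 7, 8, 9, 4]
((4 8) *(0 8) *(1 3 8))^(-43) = (0 3 4 1 8) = ((0 1 3 8 4))^(-43)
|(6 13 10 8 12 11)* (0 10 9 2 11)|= 20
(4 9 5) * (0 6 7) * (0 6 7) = (0 7 6)(4 9 5) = [7, 1, 2, 3, 9, 4, 0, 6, 8, 5]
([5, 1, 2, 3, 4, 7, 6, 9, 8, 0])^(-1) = (0 9 7 5)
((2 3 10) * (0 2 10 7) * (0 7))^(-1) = (10)(0 3 2)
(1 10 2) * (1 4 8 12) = (1 10 2 4 8 12) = [0, 10, 4, 3, 8, 5, 6, 7, 12, 9, 2, 11, 1]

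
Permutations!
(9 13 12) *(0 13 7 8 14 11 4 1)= (0 13 12 9 7 8 14 11 4 1)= [13, 0, 2, 3, 1, 5, 6, 8, 14, 7, 10, 4, 9, 12, 11]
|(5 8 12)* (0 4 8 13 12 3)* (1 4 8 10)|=|(0 8 3)(1 4 10)(5 13 12)|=3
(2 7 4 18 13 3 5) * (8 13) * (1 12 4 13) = (1 12 4 18 8)(2 7 13 3 5) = [0, 12, 7, 5, 18, 2, 6, 13, 1, 9, 10, 11, 4, 3, 14, 15, 16, 17, 8]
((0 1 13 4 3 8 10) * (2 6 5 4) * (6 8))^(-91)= (0 10 8 2 13 1)(3 6 5 4)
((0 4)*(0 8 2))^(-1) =((0 4 8 2))^(-1) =(0 2 8 4)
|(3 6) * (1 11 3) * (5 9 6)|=6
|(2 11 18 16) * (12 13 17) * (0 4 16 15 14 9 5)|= |(0 4 16 2 11 18 15 14 9 5)(12 13 17)|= 30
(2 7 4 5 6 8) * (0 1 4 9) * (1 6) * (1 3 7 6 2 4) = (0 2 6 8 4 5 3 7 9) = [2, 1, 6, 7, 5, 3, 8, 9, 4, 0]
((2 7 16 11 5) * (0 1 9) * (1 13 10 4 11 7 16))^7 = (0 16 4 9 2 10 1 5 13 7 11)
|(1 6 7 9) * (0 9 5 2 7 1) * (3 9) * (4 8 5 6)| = 21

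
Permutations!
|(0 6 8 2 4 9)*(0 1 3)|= 8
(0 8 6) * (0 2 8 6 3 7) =(0 6 2 8 3 7) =[6, 1, 8, 7, 4, 5, 2, 0, 3]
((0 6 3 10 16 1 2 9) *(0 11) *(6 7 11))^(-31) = ((0 7 11)(1 2 9 6 3 10 16))^(-31) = (0 11 7)(1 3 2 10 9 16 6)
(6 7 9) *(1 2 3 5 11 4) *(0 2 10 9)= (0 2 3 5 11 4 1 10 9 6 7)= [2, 10, 3, 5, 1, 11, 7, 0, 8, 6, 9, 4]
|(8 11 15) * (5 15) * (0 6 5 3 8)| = 12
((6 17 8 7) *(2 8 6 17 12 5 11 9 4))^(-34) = (2 5 7 9 6)(4 12 8 11 17)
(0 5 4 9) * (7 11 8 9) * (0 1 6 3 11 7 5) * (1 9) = (1 6 3 11 8)(4 5) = [0, 6, 2, 11, 5, 4, 3, 7, 1, 9, 10, 8]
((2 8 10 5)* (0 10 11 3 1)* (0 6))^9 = ((0 10 5 2 8 11 3 1 6))^9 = (11)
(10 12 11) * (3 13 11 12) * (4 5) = (3 13 11 10)(4 5) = [0, 1, 2, 13, 5, 4, 6, 7, 8, 9, 3, 10, 12, 11]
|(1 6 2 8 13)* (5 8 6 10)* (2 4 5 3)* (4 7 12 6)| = 24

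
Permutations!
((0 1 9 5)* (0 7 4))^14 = ((0 1 9 5 7 4))^14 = (0 9 7)(1 5 4)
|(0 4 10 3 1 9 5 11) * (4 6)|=9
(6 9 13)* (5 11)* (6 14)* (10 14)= (5 11)(6 9 13 10 14)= [0, 1, 2, 3, 4, 11, 9, 7, 8, 13, 14, 5, 12, 10, 6]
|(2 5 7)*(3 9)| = |(2 5 7)(3 9)| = 6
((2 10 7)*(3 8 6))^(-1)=(2 7 10)(3 6 8)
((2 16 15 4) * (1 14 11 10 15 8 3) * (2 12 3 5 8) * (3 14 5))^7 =(1 3 8 5)(2 16)(4 12 14 11 10 15)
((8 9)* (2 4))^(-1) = (2 4)(8 9)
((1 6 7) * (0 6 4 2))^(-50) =((0 6 7 1 4 2))^(-50) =(0 4 7)(1 6 2)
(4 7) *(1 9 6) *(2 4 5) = (1 9 6)(2 4 7 5) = [0, 9, 4, 3, 7, 2, 1, 5, 8, 6]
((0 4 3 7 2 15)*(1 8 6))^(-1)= (0 15 2 7 3 4)(1 6 8)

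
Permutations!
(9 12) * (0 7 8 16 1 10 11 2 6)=(0 7 8 16 1 10 11 2 6)(9 12)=[7, 10, 6, 3, 4, 5, 0, 8, 16, 12, 11, 2, 9, 13, 14, 15, 1]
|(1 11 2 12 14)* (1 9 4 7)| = 8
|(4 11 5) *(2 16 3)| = |(2 16 3)(4 11 5)| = 3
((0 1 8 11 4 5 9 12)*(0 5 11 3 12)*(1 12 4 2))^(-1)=(0 9 5 12)(1 2 11 4 3 8)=((0 12 5 9)(1 8 3 4 11 2))^(-1)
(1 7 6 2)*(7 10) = [0, 10, 1, 3, 4, 5, 2, 6, 8, 9, 7] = (1 10 7 6 2)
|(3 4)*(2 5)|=2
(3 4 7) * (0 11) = [11, 1, 2, 4, 7, 5, 6, 3, 8, 9, 10, 0] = (0 11)(3 4 7)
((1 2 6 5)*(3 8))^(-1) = (1 5 6 2)(3 8)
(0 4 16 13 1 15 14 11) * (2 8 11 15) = (0 4 16 13 1 2 8 11)(14 15) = [4, 2, 8, 3, 16, 5, 6, 7, 11, 9, 10, 0, 12, 1, 15, 14, 13]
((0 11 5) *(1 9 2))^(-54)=(11)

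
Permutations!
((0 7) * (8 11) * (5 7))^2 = (11)(0 7 5)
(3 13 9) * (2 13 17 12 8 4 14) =[0, 1, 13, 17, 14, 5, 6, 7, 4, 3, 10, 11, 8, 9, 2, 15, 16, 12] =(2 13 9 3 17 12 8 4 14)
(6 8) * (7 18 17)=(6 8)(7 18 17)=[0, 1, 2, 3, 4, 5, 8, 18, 6, 9, 10, 11, 12, 13, 14, 15, 16, 7, 17]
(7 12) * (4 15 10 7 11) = [0, 1, 2, 3, 15, 5, 6, 12, 8, 9, 7, 4, 11, 13, 14, 10] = (4 15 10 7 12 11)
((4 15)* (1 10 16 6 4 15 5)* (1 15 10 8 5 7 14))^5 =((1 8 5 15 10 16 6 4 7 14))^5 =(1 16)(4 5)(6 8)(7 15)(10 14)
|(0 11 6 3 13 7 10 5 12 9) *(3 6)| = 9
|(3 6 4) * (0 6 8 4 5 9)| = |(0 6 5 9)(3 8 4)| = 12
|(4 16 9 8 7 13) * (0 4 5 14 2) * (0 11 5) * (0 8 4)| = 12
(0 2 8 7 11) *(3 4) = (0 2 8 7 11)(3 4) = [2, 1, 8, 4, 3, 5, 6, 11, 7, 9, 10, 0]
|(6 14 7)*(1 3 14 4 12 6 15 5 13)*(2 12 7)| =|(1 3 14 2 12 6 4 7 15 5 13)| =11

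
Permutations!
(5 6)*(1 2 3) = (1 2 3)(5 6) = [0, 2, 3, 1, 4, 6, 5]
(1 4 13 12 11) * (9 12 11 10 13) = [0, 4, 2, 3, 9, 5, 6, 7, 8, 12, 13, 1, 10, 11] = (1 4 9 12 10 13 11)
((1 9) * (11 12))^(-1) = ((1 9)(11 12))^(-1) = (1 9)(11 12)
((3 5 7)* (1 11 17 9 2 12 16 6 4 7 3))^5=(1 12)(2 7)(3 5)(4 9)(6 17)(11 16)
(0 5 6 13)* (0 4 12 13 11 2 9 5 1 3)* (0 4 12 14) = (0 1 3 4 14)(2 9 5 6 11)(12 13) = [1, 3, 9, 4, 14, 6, 11, 7, 8, 5, 10, 2, 13, 12, 0]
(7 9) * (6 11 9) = (6 11 9 7) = [0, 1, 2, 3, 4, 5, 11, 6, 8, 7, 10, 9]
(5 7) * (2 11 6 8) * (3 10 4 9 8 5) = [0, 1, 11, 10, 9, 7, 5, 3, 2, 8, 4, 6] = (2 11 6 5 7 3 10 4 9 8)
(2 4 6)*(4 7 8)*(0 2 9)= [2, 1, 7, 3, 6, 5, 9, 8, 4, 0]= (0 2 7 8 4 6 9)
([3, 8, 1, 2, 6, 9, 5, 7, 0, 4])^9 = [8, 2, 3, 0, 6, 9, 5, 7, 1, 4]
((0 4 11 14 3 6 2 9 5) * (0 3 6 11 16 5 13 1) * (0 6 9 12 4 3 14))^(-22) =((0 3 11)(1 6 2 12 4 16 5 14 9 13))^(-22) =(0 11 3)(1 9 5 4 2)(6 13 14 16 12)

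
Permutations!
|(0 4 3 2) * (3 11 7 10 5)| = 8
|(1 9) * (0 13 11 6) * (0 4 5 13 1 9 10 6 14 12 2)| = 11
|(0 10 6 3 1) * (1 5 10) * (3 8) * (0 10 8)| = 12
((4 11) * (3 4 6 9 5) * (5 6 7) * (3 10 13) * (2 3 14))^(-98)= (2 3 4 11 7 5 10 13 14)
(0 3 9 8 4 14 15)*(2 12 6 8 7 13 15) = (0 3 9 7 13 15)(2 12 6 8 4 14) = [3, 1, 12, 9, 14, 5, 8, 13, 4, 7, 10, 11, 6, 15, 2, 0]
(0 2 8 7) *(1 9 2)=[1, 9, 8, 3, 4, 5, 6, 0, 7, 2]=(0 1 9 2 8 7)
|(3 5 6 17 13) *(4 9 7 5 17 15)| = |(3 17 13)(4 9 7 5 6 15)| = 6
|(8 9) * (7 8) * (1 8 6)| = |(1 8 9 7 6)| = 5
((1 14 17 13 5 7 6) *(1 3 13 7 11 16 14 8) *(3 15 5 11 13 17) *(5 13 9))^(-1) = (1 8)(3 14 16 11 13 15 6 7 17)(5 9)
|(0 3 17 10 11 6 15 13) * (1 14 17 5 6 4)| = 6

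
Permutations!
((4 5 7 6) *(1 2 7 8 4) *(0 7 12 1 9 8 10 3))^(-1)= (0 3 10 5 4 8 9 6 7)(1 12 2)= ((0 7 6 9 8 4 5 10 3)(1 2 12))^(-1)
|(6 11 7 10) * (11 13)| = |(6 13 11 7 10)| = 5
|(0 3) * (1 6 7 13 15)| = 10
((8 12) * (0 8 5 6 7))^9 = ((0 8 12 5 6 7))^9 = (0 5)(6 8)(7 12)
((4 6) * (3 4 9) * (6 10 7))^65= (3 9 6 7 10 4)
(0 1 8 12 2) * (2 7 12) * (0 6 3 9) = (0 1 8 2 6 3 9)(7 12) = [1, 8, 6, 9, 4, 5, 3, 12, 2, 0, 10, 11, 7]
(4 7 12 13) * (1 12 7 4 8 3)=(1 12 13 8 3)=[0, 12, 2, 1, 4, 5, 6, 7, 3, 9, 10, 11, 13, 8]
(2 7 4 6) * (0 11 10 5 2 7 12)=(0 11 10 5 2 12)(4 6 7)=[11, 1, 12, 3, 6, 2, 7, 4, 8, 9, 5, 10, 0]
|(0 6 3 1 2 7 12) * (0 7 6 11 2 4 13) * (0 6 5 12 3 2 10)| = 9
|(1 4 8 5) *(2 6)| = 4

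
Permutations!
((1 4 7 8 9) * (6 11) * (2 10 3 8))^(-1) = (1 9 8 3 10 2 7 4)(6 11)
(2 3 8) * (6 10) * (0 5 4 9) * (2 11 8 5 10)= (0 10 6 2 3 5 4 9)(8 11)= [10, 1, 3, 5, 9, 4, 2, 7, 11, 0, 6, 8]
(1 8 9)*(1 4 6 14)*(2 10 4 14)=[0, 8, 10, 3, 6, 5, 2, 7, 9, 14, 4, 11, 12, 13, 1]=(1 8 9 14)(2 10 4 6)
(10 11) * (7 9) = (7 9)(10 11) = [0, 1, 2, 3, 4, 5, 6, 9, 8, 7, 11, 10]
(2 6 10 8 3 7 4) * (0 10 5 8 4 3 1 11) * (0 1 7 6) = (0 10 4 2)(1 11)(3 6 5 8 7) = [10, 11, 0, 6, 2, 8, 5, 3, 7, 9, 4, 1]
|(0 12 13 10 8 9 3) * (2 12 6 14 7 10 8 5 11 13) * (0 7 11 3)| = 28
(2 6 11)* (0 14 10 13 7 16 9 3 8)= [14, 1, 6, 8, 4, 5, 11, 16, 0, 3, 13, 2, 12, 7, 10, 15, 9]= (0 14 10 13 7 16 9 3 8)(2 6 11)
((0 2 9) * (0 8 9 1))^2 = (9)(0 1 2)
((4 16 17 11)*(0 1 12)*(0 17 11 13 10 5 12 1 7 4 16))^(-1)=(0 4 7)(5 10 13 17 12)(11 16)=((0 7 4)(5 12 17 13 10)(11 16))^(-1)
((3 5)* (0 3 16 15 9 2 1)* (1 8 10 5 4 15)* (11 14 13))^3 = (0 15 8 16 3 9 10 1 4 2 5)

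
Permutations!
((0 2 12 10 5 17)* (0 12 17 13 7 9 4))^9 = ((0 2 17 12 10 5 13 7 9 4))^9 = (0 4 9 7 13 5 10 12 17 2)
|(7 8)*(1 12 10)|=6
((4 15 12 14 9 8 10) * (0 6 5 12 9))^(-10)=((0 6 5 12 14)(4 15 9 8 10))^(-10)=(15)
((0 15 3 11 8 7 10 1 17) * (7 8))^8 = ((0 15 3 11 7 10 1 17))^8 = (17)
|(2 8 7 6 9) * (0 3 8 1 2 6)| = |(0 3 8 7)(1 2)(6 9)| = 4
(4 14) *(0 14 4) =[14, 1, 2, 3, 4, 5, 6, 7, 8, 9, 10, 11, 12, 13, 0] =(0 14)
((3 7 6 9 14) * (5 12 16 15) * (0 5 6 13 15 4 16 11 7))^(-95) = ((0 5 12 11 7 13 15 6 9 14 3)(4 16))^(-95) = (0 7 9 5 13 14 12 15 3 11 6)(4 16)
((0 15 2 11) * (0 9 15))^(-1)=((2 11 9 15))^(-1)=(2 15 9 11)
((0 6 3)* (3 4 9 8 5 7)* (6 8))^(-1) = ((0 8 5 7 3)(4 9 6))^(-1) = (0 3 7 5 8)(4 6 9)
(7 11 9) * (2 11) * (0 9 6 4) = (0 9 7 2 11 6 4) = [9, 1, 11, 3, 0, 5, 4, 2, 8, 7, 10, 6]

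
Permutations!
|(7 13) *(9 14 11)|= 6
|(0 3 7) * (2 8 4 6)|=12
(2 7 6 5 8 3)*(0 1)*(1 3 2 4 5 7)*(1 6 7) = (0 3 4 5 8 2 6 1) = [3, 0, 6, 4, 5, 8, 1, 7, 2]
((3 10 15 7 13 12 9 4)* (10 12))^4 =((3 12 9 4)(7 13 10 15))^4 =(15)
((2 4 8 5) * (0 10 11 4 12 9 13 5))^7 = (0 11 8 10 4)(2 9 5 12 13)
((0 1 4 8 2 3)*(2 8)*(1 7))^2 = ((8)(0 7 1 4 2 3))^2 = (8)(0 1 2)(3 7 4)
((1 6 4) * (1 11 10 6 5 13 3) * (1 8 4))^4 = (1 8 6 3 10 13 11 5 4)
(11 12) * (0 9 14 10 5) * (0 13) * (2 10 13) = (0 9 14 13)(2 10 5)(11 12) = [9, 1, 10, 3, 4, 2, 6, 7, 8, 14, 5, 12, 11, 0, 13]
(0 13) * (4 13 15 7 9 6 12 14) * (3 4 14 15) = [3, 1, 2, 4, 13, 5, 12, 9, 8, 6, 10, 11, 15, 0, 14, 7] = (0 3 4 13)(6 12 15 7 9)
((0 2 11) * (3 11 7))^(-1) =((0 2 7 3 11))^(-1) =(0 11 3 7 2)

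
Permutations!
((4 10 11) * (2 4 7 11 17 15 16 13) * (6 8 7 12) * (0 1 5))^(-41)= (0 1 5)(2 4 10 17 15 16 13)(6 12 11 7 8)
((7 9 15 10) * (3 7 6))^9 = (3 15)(6 9)(7 10)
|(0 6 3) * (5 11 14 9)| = |(0 6 3)(5 11 14 9)| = 12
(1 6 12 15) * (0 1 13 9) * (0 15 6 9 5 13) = (0 1 9 15)(5 13)(6 12) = [1, 9, 2, 3, 4, 13, 12, 7, 8, 15, 10, 11, 6, 5, 14, 0]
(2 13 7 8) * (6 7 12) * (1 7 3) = (1 7 8 2 13 12 6 3) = [0, 7, 13, 1, 4, 5, 3, 8, 2, 9, 10, 11, 6, 12]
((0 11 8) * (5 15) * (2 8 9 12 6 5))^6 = ((0 11 9 12 6 5 15 2 8))^6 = (0 15 12)(2 6 11)(5 9 8)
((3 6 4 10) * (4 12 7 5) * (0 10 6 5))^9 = (0 10 3 5 4 6 12 7)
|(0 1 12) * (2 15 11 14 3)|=15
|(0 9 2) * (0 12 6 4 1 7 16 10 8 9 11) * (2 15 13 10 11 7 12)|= |(0 7 16 11)(1 12 6 4)(8 9 15 13 10)|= 20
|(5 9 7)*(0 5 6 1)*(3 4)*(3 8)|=6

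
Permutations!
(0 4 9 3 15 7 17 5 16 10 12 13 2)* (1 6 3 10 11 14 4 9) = [9, 6, 0, 15, 1, 16, 3, 17, 8, 10, 12, 14, 13, 2, 4, 7, 11, 5] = (0 9 10 12 13 2)(1 6 3 15 7 17 5 16 11 14 4)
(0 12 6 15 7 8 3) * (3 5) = (0 12 6 15 7 8 5 3) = [12, 1, 2, 0, 4, 3, 15, 8, 5, 9, 10, 11, 6, 13, 14, 7]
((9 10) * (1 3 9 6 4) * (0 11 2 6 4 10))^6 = (0 1 6)(2 9 4)(3 10 11)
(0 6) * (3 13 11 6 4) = (0 4 3 13 11 6) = [4, 1, 2, 13, 3, 5, 0, 7, 8, 9, 10, 6, 12, 11]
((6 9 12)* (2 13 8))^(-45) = (13)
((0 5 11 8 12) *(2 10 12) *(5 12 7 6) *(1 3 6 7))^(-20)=((0 12)(1 3 6 5 11 8 2 10))^(-20)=(12)(1 11)(2 6)(3 8)(5 10)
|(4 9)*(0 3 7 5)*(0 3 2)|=|(0 2)(3 7 5)(4 9)|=6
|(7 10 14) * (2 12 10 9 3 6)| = |(2 12 10 14 7 9 3 6)| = 8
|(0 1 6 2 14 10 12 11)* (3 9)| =|(0 1 6 2 14 10 12 11)(3 9)| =8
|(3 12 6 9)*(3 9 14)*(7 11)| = |(3 12 6 14)(7 11)| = 4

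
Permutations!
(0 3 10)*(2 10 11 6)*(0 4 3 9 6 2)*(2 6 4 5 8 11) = [9, 1, 10, 2, 3, 8, 0, 7, 11, 4, 5, 6] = (0 9 4 3 2 10 5 8 11 6)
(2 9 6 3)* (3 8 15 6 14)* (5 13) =(2 9 14 3)(5 13)(6 8 15) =[0, 1, 9, 2, 4, 13, 8, 7, 15, 14, 10, 11, 12, 5, 3, 6]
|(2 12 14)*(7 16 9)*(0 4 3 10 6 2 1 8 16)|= |(0 4 3 10 6 2 12 14 1 8 16 9 7)|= 13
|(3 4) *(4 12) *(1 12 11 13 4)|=4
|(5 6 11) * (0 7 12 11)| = 6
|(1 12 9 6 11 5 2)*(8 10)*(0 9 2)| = |(0 9 6 11 5)(1 12 2)(8 10)| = 30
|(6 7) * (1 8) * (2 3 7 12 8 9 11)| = 9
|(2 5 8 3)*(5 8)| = |(2 8 3)| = 3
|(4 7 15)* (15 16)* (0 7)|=5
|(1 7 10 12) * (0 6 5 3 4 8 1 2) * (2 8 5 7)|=|(0 6 7 10 12 8 1 2)(3 4 5)|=24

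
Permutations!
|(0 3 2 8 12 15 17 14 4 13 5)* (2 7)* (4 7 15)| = |(0 3 15 17 14 7 2 8 12 4 13 5)| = 12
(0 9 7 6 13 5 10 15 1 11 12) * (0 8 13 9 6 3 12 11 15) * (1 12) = [6, 15, 2, 1, 4, 10, 9, 3, 13, 7, 0, 11, 8, 5, 14, 12] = (0 6 9 7 3 1 15 12 8 13 5 10)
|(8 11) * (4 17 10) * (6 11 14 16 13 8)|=|(4 17 10)(6 11)(8 14 16 13)|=12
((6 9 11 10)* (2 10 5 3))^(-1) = ((2 10 6 9 11 5 3))^(-1) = (2 3 5 11 9 6 10)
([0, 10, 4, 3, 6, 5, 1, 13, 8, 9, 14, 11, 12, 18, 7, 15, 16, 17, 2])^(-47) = [0, 4, 13, 3, 18, 5, 2, 10, 8, 9, 6, 11, 12, 14, 1, 15, 16, 17, 7]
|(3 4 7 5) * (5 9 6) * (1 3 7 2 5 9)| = 6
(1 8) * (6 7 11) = (1 8)(6 7 11) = [0, 8, 2, 3, 4, 5, 7, 11, 1, 9, 10, 6]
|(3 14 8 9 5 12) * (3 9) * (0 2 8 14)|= 12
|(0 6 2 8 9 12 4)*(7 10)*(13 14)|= |(0 6 2 8 9 12 4)(7 10)(13 14)|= 14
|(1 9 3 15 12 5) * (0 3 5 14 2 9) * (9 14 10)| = 8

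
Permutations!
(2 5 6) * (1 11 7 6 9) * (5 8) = (1 11 7 6 2 8 5 9) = [0, 11, 8, 3, 4, 9, 2, 6, 5, 1, 10, 7]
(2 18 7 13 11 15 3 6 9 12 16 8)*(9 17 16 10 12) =[0, 1, 18, 6, 4, 5, 17, 13, 2, 9, 12, 15, 10, 11, 14, 3, 8, 16, 7] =(2 18 7 13 11 15 3 6 17 16 8)(10 12)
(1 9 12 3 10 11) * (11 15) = (1 9 12 3 10 15 11) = [0, 9, 2, 10, 4, 5, 6, 7, 8, 12, 15, 1, 3, 13, 14, 11]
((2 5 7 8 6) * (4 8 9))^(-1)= ((2 5 7 9 4 8 6))^(-1)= (2 6 8 4 9 7 5)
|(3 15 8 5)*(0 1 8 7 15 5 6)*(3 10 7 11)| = 12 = |(0 1 8 6)(3 5 10 7 15 11)|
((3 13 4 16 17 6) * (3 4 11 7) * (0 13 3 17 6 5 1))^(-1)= ((0 13 11 7 17 5 1)(4 16 6))^(-1)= (0 1 5 17 7 11 13)(4 6 16)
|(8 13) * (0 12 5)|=6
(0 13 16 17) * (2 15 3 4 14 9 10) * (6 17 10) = (0 13 16 10 2 15 3 4 14 9 6 17) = [13, 1, 15, 4, 14, 5, 17, 7, 8, 6, 2, 11, 12, 16, 9, 3, 10, 0]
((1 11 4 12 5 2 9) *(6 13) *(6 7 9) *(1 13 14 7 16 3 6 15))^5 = (1 2 12 11 15 5 4)(3 13 7 6 16 9 14)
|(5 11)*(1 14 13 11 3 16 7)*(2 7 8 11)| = 5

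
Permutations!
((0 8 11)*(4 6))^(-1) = (0 11 8)(4 6)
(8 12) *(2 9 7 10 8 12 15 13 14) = (2 9 7 10 8 15 13 14) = [0, 1, 9, 3, 4, 5, 6, 10, 15, 7, 8, 11, 12, 14, 2, 13]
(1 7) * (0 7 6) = (0 7 1 6) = [7, 6, 2, 3, 4, 5, 0, 1]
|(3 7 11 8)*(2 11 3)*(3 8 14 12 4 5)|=|(2 11 14 12 4 5 3 7 8)|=9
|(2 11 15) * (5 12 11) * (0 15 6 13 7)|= |(0 15 2 5 12 11 6 13 7)|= 9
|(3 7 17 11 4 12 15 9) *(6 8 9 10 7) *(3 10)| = 11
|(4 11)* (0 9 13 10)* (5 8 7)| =|(0 9 13 10)(4 11)(5 8 7)| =12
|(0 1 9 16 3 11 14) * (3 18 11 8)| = 14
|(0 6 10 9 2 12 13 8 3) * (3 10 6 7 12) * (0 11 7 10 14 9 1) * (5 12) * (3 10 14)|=|(0 14 9 2 10 1)(3 11 7 5 12 13 8)|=42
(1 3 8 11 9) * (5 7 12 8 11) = (1 3 11 9)(5 7 12 8) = [0, 3, 2, 11, 4, 7, 6, 12, 5, 1, 10, 9, 8]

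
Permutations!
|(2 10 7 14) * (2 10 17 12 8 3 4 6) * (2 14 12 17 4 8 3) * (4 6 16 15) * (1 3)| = |(17)(1 3 8 2 6 14 10 7 12)(4 16 15)| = 9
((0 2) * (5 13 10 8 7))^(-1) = (0 2)(5 7 8 10 13)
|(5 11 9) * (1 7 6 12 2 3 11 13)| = 10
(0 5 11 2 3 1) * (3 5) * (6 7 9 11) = (0 3 1)(2 5 6 7 9 11) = [3, 0, 5, 1, 4, 6, 7, 9, 8, 11, 10, 2]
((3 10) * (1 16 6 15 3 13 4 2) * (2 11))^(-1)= ((1 16 6 15 3 10 13 4 11 2))^(-1)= (1 2 11 4 13 10 3 15 6 16)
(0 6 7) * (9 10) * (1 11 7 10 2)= (0 6 10 9 2 1 11 7)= [6, 11, 1, 3, 4, 5, 10, 0, 8, 2, 9, 7]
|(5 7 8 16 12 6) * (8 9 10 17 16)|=|(5 7 9 10 17 16 12 6)|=8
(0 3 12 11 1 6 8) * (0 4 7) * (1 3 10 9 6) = (0 10 9 6 8 4 7)(3 12 11) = [10, 1, 2, 12, 7, 5, 8, 0, 4, 6, 9, 3, 11]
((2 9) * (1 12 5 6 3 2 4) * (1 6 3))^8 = (12)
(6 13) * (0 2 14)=(0 2 14)(6 13)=[2, 1, 14, 3, 4, 5, 13, 7, 8, 9, 10, 11, 12, 6, 0]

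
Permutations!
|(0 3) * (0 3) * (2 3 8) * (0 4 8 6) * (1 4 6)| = 10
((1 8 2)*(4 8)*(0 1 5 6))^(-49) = ((0 1 4 8 2 5 6))^(-49) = (8)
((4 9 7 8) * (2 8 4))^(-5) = ((2 8)(4 9 7))^(-5) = (2 8)(4 9 7)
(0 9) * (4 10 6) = (0 9)(4 10 6) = [9, 1, 2, 3, 10, 5, 4, 7, 8, 0, 6]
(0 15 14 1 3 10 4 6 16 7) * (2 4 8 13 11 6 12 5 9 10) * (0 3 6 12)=(0 15 14 1 6 16 7 3 2 4)(5 9 10 8 13 11 12)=[15, 6, 4, 2, 0, 9, 16, 3, 13, 10, 8, 12, 5, 11, 1, 14, 7]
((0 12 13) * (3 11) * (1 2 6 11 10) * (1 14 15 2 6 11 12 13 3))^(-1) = (0 13)(1 11 2 15 14 10 3 12 6)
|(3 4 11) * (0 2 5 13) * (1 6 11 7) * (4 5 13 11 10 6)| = |(0 2 13)(1 4 7)(3 5 11)(6 10)| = 6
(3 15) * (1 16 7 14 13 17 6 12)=(1 16 7 14 13 17 6 12)(3 15)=[0, 16, 2, 15, 4, 5, 12, 14, 8, 9, 10, 11, 1, 17, 13, 3, 7, 6]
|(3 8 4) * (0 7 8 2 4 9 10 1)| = |(0 7 8 9 10 1)(2 4 3)| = 6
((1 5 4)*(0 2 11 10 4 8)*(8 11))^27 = (1 11 4 5 10)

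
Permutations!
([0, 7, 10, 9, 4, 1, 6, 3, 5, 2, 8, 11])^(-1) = (11)(1 5 8 10 2 9 3 7)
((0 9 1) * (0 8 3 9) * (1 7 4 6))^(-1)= ((1 8 3 9 7 4 6))^(-1)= (1 6 4 7 9 3 8)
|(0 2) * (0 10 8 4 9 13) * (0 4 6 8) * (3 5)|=6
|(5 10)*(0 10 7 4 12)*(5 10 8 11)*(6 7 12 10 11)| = |(0 8 6 7 4 10 11 5 12)| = 9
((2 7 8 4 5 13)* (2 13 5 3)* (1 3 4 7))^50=(13)(1 2 3)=((13)(1 3 2)(7 8))^50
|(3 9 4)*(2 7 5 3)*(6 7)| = 7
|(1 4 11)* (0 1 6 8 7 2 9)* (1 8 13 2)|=10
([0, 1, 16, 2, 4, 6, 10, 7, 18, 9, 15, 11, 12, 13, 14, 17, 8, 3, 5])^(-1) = (2 3 17 15 10 6 5 18 8 16)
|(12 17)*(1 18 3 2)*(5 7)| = |(1 18 3 2)(5 7)(12 17)| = 4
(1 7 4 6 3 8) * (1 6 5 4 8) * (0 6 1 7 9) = (0 6 3 7 8 1 9)(4 5) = [6, 9, 2, 7, 5, 4, 3, 8, 1, 0]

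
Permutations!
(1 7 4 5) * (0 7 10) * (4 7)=(0 4 5 1 10)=[4, 10, 2, 3, 5, 1, 6, 7, 8, 9, 0]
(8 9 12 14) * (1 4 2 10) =[0, 4, 10, 3, 2, 5, 6, 7, 9, 12, 1, 11, 14, 13, 8] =(1 4 2 10)(8 9 12 14)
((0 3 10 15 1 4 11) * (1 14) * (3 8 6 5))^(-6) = ((0 8 6 5 3 10 15 14 1 4 11))^(-6) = (0 10 11 3 4 5 1 6 14 8 15)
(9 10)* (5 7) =(5 7)(9 10) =[0, 1, 2, 3, 4, 7, 6, 5, 8, 10, 9]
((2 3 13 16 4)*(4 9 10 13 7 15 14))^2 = (2 7 14)(3 15 4)(9 13)(10 16)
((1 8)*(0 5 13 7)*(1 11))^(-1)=(0 7 13 5)(1 11 8)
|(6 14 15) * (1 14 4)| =5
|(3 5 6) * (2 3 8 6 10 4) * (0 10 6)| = 8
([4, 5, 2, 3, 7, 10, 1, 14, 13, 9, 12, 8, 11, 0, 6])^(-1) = (0 13 8 11 12 10 5 1 6 14 7 4)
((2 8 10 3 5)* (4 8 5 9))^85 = ((2 5)(3 9 4 8 10))^85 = (10)(2 5)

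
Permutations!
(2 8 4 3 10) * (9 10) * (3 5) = (2 8 4 5 3 9 10) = [0, 1, 8, 9, 5, 3, 6, 7, 4, 10, 2]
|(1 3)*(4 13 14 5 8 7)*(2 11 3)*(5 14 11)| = |(14)(1 2 5 8 7 4 13 11 3)| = 9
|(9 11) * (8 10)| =|(8 10)(9 11)| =2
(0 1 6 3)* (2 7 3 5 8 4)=[1, 6, 7, 0, 2, 8, 5, 3, 4]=(0 1 6 5 8 4 2 7 3)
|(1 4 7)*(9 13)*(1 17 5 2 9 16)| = 9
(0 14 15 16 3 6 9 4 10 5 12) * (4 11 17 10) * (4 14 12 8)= (0 12)(3 6 9 11 17 10 5 8 4 14 15 16)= [12, 1, 2, 6, 14, 8, 9, 7, 4, 11, 5, 17, 0, 13, 15, 16, 3, 10]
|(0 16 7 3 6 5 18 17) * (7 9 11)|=10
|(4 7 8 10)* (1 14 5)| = |(1 14 5)(4 7 8 10)| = 12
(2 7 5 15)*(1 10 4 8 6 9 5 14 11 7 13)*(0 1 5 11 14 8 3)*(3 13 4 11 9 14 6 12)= (0 1 10 11 7 8 12 3)(2 4 13 5 15)(6 14)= [1, 10, 4, 0, 13, 15, 14, 8, 12, 9, 11, 7, 3, 5, 6, 2]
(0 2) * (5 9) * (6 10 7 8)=[2, 1, 0, 3, 4, 9, 10, 8, 6, 5, 7]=(0 2)(5 9)(6 10 7 8)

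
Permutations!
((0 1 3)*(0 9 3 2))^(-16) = ((0 1 2)(3 9))^(-16) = (9)(0 2 1)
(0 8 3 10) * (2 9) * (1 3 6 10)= (0 8 6 10)(1 3)(2 9)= [8, 3, 9, 1, 4, 5, 10, 7, 6, 2, 0]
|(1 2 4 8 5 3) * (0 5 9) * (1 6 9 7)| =|(0 5 3 6 9)(1 2 4 8 7)| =5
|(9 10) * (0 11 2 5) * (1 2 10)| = 7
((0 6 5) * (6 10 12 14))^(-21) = ((0 10 12 14 6 5))^(-21) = (0 14)(5 12)(6 10)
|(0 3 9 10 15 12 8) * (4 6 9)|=9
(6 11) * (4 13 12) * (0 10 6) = (0 10 6 11)(4 13 12) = [10, 1, 2, 3, 13, 5, 11, 7, 8, 9, 6, 0, 4, 12]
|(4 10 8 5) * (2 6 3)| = |(2 6 3)(4 10 8 5)| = 12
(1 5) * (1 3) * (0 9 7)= (0 9 7)(1 5 3)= [9, 5, 2, 1, 4, 3, 6, 0, 8, 7]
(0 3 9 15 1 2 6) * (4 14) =(0 3 9 15 1 2 6)(4 14) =[3, 2, 6, 9, 14, 5, 0, 7, 8, 15, 10, 11, 12, 13, 4, 1]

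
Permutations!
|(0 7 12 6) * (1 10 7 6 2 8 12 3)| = 12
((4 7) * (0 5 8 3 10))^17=(0 8 10 5 3)(4 7)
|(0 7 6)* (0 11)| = |(0 7 6 11)| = 4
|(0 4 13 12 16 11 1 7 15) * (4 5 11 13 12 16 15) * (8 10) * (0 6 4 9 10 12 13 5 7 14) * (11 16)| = |(0 7 9 10 8 12 15 6 4 13 11 1 14)(5 16)| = 26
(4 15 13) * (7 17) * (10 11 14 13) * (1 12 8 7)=(1 12 8 7 17)(4 15 10 11 14 13)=[0, 12, 2, 3, 15, 5, 6, 17, 7, 9, 11, 14, 8, 4, 13, 10, 16, 1]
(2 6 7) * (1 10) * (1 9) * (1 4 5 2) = (1 10 9 4 5 2 6 7) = [0, 10, 6, 3, 5, 2, 7, 1, 8, 4, 9]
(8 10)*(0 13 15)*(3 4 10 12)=(0 13 15)(3 4 10 8 12)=[13, 1, 2, 4, 10, 5, 6, 7, 12, 9, 8, 11, 3, 15, 14, 0]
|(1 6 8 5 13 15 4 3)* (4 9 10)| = |(1 6 8 5 13 15 9 10 4 3)| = 10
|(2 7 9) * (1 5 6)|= 3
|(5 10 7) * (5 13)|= 4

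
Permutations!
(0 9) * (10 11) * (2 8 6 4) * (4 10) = (0 9)(2 8 6 10 11 4) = [9, 1, 8, 3, 2, 5, 10, 7, 6, 0, 11, 4]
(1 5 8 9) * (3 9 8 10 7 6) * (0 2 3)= (0 2 3 9 1 5 10 7 6)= [2, 5, 3, 9, 4, 10, 0, 6, 8, 1, 7]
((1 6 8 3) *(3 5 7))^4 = (1 7 8)(3 5 6)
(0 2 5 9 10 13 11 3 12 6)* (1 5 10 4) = (0 2 10 13 11 3 12 6)(1 5 9 4) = [2, 5, 10, 12, 1, 9, 0, 7, 8, 4, 13, 3, 6, 11]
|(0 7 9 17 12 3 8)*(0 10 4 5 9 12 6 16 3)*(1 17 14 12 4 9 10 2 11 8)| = 120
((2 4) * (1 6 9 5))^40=(9)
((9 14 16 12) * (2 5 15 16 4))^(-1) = (2 4 14 9 12 16 15 5)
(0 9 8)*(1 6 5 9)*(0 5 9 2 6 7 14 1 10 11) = (0 10 11)(1 7 14)(2 6 9 8 5) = [10, 7, 6, 3, 4, 2, 9, 14, 5, 8, 11, 0, 12, 13, 1]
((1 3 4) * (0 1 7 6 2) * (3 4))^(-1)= ((0 1 4 7 6 2))^(-1)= (0 2 6 7 4 1)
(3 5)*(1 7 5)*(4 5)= [0, 7, 2, 1, 5, 3, 6, 4]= (1 7 4 5 3)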